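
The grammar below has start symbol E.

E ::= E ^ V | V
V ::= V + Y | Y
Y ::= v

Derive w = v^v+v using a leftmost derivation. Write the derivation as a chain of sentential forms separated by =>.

E => E^V => V^V => Y^V => v^V => v^V+Y => v^Y+Y => v^v+Y => v^v+v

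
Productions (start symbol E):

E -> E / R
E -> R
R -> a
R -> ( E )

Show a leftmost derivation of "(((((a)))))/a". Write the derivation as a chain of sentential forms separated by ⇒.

E ⇒ E/R ⇒ R/R ⇒ (E)/R ⇒ (R)/R ⇒ ((E))/R ⇒ ((R))/R ⇒ (((E)))/R ⇒ (((R)))/R ⇒ ((((E))))/R ⇒ ((((R))))/R ⇒ (((((E)))))/R ⇒ (((((R)))))/R ⇒ (((((a)))))/R ⇒ (((((a)))))/a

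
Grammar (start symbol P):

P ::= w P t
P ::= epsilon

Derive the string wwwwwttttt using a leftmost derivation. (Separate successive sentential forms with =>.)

P => wPt => wwPtt => wwwPttt => wwwwPtttt => wwwwwPttttt => wwwwwttttt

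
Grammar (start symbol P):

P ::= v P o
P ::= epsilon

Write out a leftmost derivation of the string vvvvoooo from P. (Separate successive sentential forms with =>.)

P => vPo   [P ::= v P o]
vPo => vvPoo   [P ::= v P o]
vvPoo => vvvPooo   [P ::= v P o]
vvvPooo => vvvvPoooo   [P ::= v P o]
vvvvPoooo => vvvvoooo   [P ::= epsilon]

P => vPo => vvPoo => vvvPooo => vvvvPoooo => vvvvoooo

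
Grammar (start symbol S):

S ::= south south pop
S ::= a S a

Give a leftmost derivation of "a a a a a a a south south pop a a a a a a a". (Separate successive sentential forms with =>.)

S => a S a   [S ::= a S a]
a S a => a a S a a   [S ::= a S a]
a a S a a => a a a S a a a   [S ::= a S a]
a a a S a a a => a a a a S a a a a   [S ::= a S a]
a a a a S a a a a => a a a a a S a a a a a   [S ::= a S a]
a a a a a S a a a a a => a a a a a a S a a a a a a   [S ::= a S a]
a a a a a a S a a a a a a => a a a a a a a S a a a a a a a   [S ::= a S a]
a a a a a a a S a a a a a a a => a a a a a a a south south pop a a a a a a a   [S ::= south south pop]

S => a S a => a a S a a => a a a S a a a => a a a a S a a a a => a a a a a S a a a a a => a a a a a a S a a a a a a => a a a a a a a S a a a a a a a => a a a a a a a south south pop a a a a a a a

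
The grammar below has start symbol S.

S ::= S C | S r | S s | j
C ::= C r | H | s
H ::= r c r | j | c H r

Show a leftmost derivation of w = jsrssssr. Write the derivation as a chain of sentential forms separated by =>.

S => Sr   [S ::= S r]
Sr => Ssr   [S ::= S s]
Ssr => SCsr   [S ::= S C]
SCsr => SsCsr   [S ::= S s]
SsCsr => SCsCsr   [S ::= S C]
SCsCsr => SrCsCsr   [S ::= S r]
SrCsCsr => SsrCsCsr   [S ::= S s]
SsrCsCsr => jsrCsCsr   [S ::= j]
jsrCsCsr => jsrssCsr   [C ::= s]
jsrssCsr => jsrssssr   [C ::= s]

S => Sr => Ssr => SCsr => SsCsr => SCsCsr => SrCsCsr => SsrCsCsr => jsrCsCsr => jsrssCsr => jsrssssr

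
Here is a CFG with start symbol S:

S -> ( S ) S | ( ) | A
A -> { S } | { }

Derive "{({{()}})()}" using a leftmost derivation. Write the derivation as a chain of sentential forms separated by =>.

S => A   [S -> A]
A => {S}   [A -> { S }]
{S} => {(S)S}   [S -> ( S ) S]
{(S)S} => {(A)S}   [S -> A]
{(A)S} => {({S})S}   [A -> { S }]
{({S})S} => {({A})S}   [S -> A]
{({A})S} => {({{S}})S}   [A -> { S }]
{({{S}})S} => {({{()}})S}   [S -> ( )]
{({{()}})S} => {({{()}})()}   [S -> ( )]

S=>A=>{S}=>{(S)S}=>{(A)S}=>{({S})S}=>{({A})S}=>{({{S}})S}=>{({{()}})S}=>{({{()}})()}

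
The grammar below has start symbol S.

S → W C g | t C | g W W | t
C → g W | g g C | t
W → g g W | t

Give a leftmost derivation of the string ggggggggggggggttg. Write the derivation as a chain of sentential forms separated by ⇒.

S ⇒ WCg ⇒ ggWCg ⇒ ggggWCg ⇒ ggggggWCg ⇒ ggggggggWCg ⇒ ggggggggggWCg ⇒ ggggggggggggWCg ⇒ ggggggggggggggWCg ⇒ ggggggggggggggtCg ⇒ ggggggggggggggttg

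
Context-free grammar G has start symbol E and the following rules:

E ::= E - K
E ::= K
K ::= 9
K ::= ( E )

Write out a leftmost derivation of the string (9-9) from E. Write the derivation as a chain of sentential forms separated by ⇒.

E ⇒ K ⇒ (E) ⇒ (E-K) ⇒ (K-K) ⇒ (9-K) ⇒ (9-9)

E ⇒ K   [E ::= K]
K ⇒ (E)   [K ::= ( E )]
(E) ⇒ (E-K)   [E ::= E - K]
(E-K) ⇒ (K-K)   [E ::= K]
(K-K) ⇒ (9-K)   [K ::= 9]
(9-K) ⇒ (9-9)   [K ::= 9]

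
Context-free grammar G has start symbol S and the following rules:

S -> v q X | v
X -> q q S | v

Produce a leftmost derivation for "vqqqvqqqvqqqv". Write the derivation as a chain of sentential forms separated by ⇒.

S⇒vqX⇒vqqqS⇒vqqqvqX⇒vqqqvqqqS⇒vqqqvqqqvqX⇒vqqqvqqqvqqqS⇒vqqqvqqqvqqqv

S ⇒ vqX   [S -> v q X]
vqX ⇒ vqqqS   [X -> q q S]
vqqqS ⇒ vqqqvqX   [S -> v q X]
vqqqvqX ⇒ vqqqvqqqS   [X -> q q S]
vqqqvqqqS ⇒ vqqqvqqqvqX   [S -> v q X]
vqqqvqqqvqX ⇒ vqqqvqqqvqqqS   [X -> q q S]
vqqqvqqqvqqqS ⇒ vqqqvqqqvqqqv   [S -> v]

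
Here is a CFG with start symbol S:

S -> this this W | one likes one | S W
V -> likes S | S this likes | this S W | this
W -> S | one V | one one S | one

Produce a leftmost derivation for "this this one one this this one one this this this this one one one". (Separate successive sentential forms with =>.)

S => this this W => this this one one S => this this one one this this W => this this one one this this one one S => this this one one this this one one S W => this this one one this this one one this this W W => this this one one this this one one this this S W => this this one one this this one one this this S W W => this this one one this this one one this this this this W W W => this this one one this this one one this this this this one W W => this this one one this this one one this this this this one one W => this this one one this this one one this this this this one one one

S => this this W   [S -> this this W]
this this W => this this one one S   [W -> one one S]
this this one one S => this this one one this this W   [S -> this this W]
this this one one this this W => this this one one this this one one S   [W -> one one S]
this this one one this this one one S => this this one one this this one one S W   [S -> S W]
this this one one this this one one S W => this this one one this this one one this this W W   [S -> this this W]
this this one one this this one one this this W W => this this one one this this one one this this S W   [W -> S]
this this one one this this one one this this S W => this this one one this this one one this this S W W   [S -> S W]
this this one one this this one one this this S W W => this this one one this this one one this this this this W W W   [S -> this this W]
this this one one this this one one this this this this W W W => this this one one this this one one this this this this one W W   [W -> one]
this this one one this this one one this this this this one W W => this this one one this this one one this this this this one one W   [W -> one]
this this one one this this one one this this this this one one W => this this one one this this one one this this this this one one one   [W -> one]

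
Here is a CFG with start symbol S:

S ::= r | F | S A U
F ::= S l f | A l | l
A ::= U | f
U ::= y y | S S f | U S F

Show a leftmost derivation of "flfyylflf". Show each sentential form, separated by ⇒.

S ⇒ F ⇒ Slf ⇒ Flf ⇒ Slflf ⇒ SAUlflf ⇒ FAUlflf ⇒ AlAUlflf ⇒ flAUlflf ⇒ flfUlflf ⇒ flfyylflf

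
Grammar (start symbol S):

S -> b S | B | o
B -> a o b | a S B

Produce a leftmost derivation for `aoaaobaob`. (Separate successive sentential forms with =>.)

S => B => aSB => aoB => aoaSB => aoaBB => aoaaobB => aoaaobaob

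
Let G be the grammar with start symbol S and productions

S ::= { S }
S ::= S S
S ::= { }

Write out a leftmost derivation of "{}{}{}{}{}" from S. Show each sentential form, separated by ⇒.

S ⇒ SS   [S ::= S S]
SS ⇒ SSS   [S ::= S S]
SSS ⇒ SSSS   [S ::= S S]
SSSS ⇒ SSSSS   [S ::= S S]
SSSSS ⇒ {}SSSS   [S ::= { }]
{}SSSS ⇒ {}{}SSS   [S ::= { }]
{}{}SSS ⇒ {}{}{}SS   [S ::= { }]
{}{}{}SS ⇒ {}{}{}{}S   [S ::= { }]
{}{}{}{}S ⇒ {}{}{}{}{}   [S ::= { }]

S ⇒ SS ⇒ SSS ⇒ SSSS ⇒ SSSSS ⇒ {}SSSS ⇒ {}{}SSS ⇒ {}{}{}SS ⇒ {}{}{}{}S ⇒ {}{}{}{}{}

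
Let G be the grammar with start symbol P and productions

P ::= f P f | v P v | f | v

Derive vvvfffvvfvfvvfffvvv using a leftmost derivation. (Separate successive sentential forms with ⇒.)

P ⇒ vPv   [P ::= v P v]
vPv ⇒ vvPvv   [P ::= v P v]
vvPvv ⇒ vvvPvvv   [P ::= v P v]
vvvPvvv ⇒ vvvfPfvvv   [P ::= f P f]
vvvfPfvvv ⇒ vvvffPffvvv   [P ::= f P f]
vvvffPffvvv ⇒ vvvfffPfffvvv   [P ::= f P f]
vvvfffPfffvvv ⇒ vvvfffvPvfffvvv   [P ::= v P v]
vvvfffvPvfffvvv ⇒ vvvfffvvPvvfffvvv   [P ::= v P v]
vvvfffvvPvvfffvvv ⇒ vvvfffvvfPfvvfffvvv   [P ::= f P f]
vvvfffvvfPfvvfffvvv ⇒ vvvfffvvfvfvvfffvvv   [P ::= v]

P⇒vPv⇒vvPvv⇒vvvPvvv⇒vvvfPfvvv⇒vvvffPffvvv⇒vvvfffPfffvvv⇒vvvfffvPvfffvvv⇒vvvfffvvPvvfffvvv⇒vvvfffvvfPfvvfffvvv⇒vvvfffvvfvfvvfffvvv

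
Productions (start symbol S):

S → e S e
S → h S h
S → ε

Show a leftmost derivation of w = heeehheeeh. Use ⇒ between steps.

S ⇒ hSh ⇒ heSeh ⇒ heeSeeh ⇒ heeeSeeeh ⇒ heeehSheeeh ⇒ heeehheeeh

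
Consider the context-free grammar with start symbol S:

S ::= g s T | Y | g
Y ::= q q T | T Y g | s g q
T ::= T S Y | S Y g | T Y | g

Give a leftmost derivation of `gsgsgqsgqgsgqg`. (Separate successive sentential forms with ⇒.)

S⇒Y⇒TYg⇒SYgYg⇒gsTYgYg⇒gsTYYgYg⇒gsgYYgYg⇒gsgsgqYgYg⇒gsgsgqsgqgYg⇒gsgsgqsgqgsgqg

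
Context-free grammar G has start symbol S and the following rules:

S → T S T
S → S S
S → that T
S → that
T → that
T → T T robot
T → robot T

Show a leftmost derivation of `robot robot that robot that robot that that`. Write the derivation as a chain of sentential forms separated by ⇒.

S ⇒ T S T ⇒ T T robot S T ⇒ robot T T robot S T ⇒ robot robot T T robot S T ⇒ robot robot that T robot S T ⇒ robot robot that robot T robot S T ⇒ robot robot that robot that robot S T ⇒ robot robot that robot that robot that T ⇒ robot robot that robot that robot that that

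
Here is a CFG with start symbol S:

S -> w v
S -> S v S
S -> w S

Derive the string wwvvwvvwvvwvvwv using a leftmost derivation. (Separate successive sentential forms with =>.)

S => SvS => wSvS => wSvSvS => wwvvSvS => wwvvSvSvS => wwvvSvSvSvS => wwvvwvvSvSvS => wwvvwvvwvvSvS => wwvvwvvwvvwvvS => wwvvwvvwvvwvvwv

S => SvS   [S -> S v S]
SvS => wSvS   [S -> w S]
wSvS => wSvSvS   [S -> S v S]
wSvSvS => wwvvSvS   [S -> w v]
wwvvSvS => wwvvSvSvS   [S -> S v S]
wwvvSvSvS => wwvvSvSvSvS   [S -> S v S]
wwvvSvSvSvS => wwvvwvvSvSvS   [S -> w v]
wwvvwvvSvSvS => wwvvwvvwvvSvS   [S -> w v]
wwvvwvvwvvSvS => wwvvwvvwvvwvvS   [S -> w v]
wwvvwvvwvvwvvS => wwvvwvvwvvwvvwv   [S -> w v]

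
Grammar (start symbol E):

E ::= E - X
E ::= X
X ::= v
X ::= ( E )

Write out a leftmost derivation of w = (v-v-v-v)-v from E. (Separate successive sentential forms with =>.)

E => E-X   [E ::= E - X]
E-X => X-X   [E ::= X]
X-X => (E)-X   [X ::= ( E )]
(E)-X => (E-X)-X   [E ::= E - X]
(E-X)-X => (E-X-X)-X   [E ::= E - X]
(E-X-X)-X => (E-X-X-X)-X   [E ::= E - X]
(E-X-X-X)-X => (X-X-X-X)-X   [E ::= X]
(X-X-X-X)-X => (v-X-X-X)-X   [X ::= v]
(v-X-X-X)-X => (v-v-X-X)-X   [X ::= v]
(v-v-X-X)-X => (v-v-v-X)-X   [X ::= v]
(v-v-v-X)-X => (v-v-v-v)-X   [X ::= v]
(v-v-v-v)-X => (v-v-v-v)-v   [X ::= v]

E=>E-X=>X-X=>(E)-X=>(E-X)-X=>(E-X-X)-X=>(E-X-X-X)-X=>(X-X-X-X)-X=>(v-X-X-X)-X=>(v-v-X-X)-X=>(v-v-v-X)-X=>(v-v-v-v)-X=>(v-v-v-v)-v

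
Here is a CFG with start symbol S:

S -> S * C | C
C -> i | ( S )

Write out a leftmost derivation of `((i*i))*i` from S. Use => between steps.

S => S*C => C*C => (S)*C => (C)*C => ((S))*C => ((S*C))*C => ((C*C))*C => ((i*C))*C => ((i*i))*C => ((i*i))*i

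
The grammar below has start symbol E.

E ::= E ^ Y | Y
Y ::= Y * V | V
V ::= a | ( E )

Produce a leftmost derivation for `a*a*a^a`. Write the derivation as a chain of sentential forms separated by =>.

E=>E^Y=>Y^Y=>Y*V^Y=>Y*V*V^Y=>V*V*V^Y=>a*V*V^Y=>a*a*V^Y=>a*a*a^Y=>a*a*a^V=>a*a*a^a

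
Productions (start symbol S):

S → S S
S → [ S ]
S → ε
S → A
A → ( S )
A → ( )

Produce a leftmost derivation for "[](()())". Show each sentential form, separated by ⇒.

S ⇒ SS   [S → S S]
SS ⇒ [S]S   [S → [ S ]]
[S]S ⇒ []S   [S → ε]
[]S ⇒ []A   [S → A]
[]A ⇒ [](S)   [A → ( S )]
[](S) ⇒ [](SS)   [S → S S]
[](SS) ⇒ [](AS)   [S → A]
[](AS) ⇒ []((S)S)   [A → ( S )]
[]((S)S) ⇒ [](()S)   [S → ε]
[](()S) ⇒ [](()A)   [S → A]
[](()A) ⇒ [](()())   [A → ( )]

S⇒SS⇒[S]S⇒[]S⇒[]A⇒[](S)⇒[](SS)⇒[](AS)⇒[]((S)S)⇒[](()S)⇒[](()A)⇒[](()())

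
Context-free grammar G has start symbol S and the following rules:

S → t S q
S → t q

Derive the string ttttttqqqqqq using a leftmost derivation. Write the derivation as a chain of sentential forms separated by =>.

S => tSq   [S → t S q]
tSq => ttSqq   [S → t S q]
ttSqq => tttSqqq   [S → t S q]
tttSqqq => ttttSqqqq   [S → t S q]
ttttSqqqq => tttttSqqqqq   [S → t S q]
tttttSqqqqq => ttttttqqqqqq   [S → t q]

S => tSq => ttSqq => tttSqqq => ttttSqqqq => tttttSqqqqq => ttttttqqqqqq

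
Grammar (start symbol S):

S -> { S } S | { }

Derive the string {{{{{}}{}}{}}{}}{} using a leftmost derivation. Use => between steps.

S=>{S}S=>{{S}S}S=>{{{S}S}S}S=>{{{{S}S}S}S}S=>{{{{{}}S}S}S}S=>{{{{{}}{}}S}S}S=>{{{{{}}{}}{}}S}S=>{{{{{}}{}}{}}{}}S=>{{{{{}}{}}{}}{}}{}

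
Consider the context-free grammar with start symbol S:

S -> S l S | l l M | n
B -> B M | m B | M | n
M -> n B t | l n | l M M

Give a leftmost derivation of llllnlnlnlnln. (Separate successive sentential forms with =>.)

S => SlS => SlSlS => SlSlSlS => llMlSlSlS => lllMMlSlSlS => llllnMlSlSlS => llllnlnlSlSlS => llllnlnlnlSlS => llllnlnlnlnlS => llllnlnlnlnln

S => SlS   [S -> S l S]
SlS => SlSlS   [S -> S l S]
SlSlS => SlSlSlS   [S -> S l S]
SlSlSlS => llMlSlSlS   [S -> l l M]
llMlSlSlS => lllMMlSlSlS   [M -> l M M]
lllMMlSlSlS => llllnMlSlSlS   [M -> l n]
llllnMlSlSlS => llllnlnlSlSlS   [M -> l n]
llllnlnlSlSlS => llllnlnlnlSlS   [S -> n]
llllnlnlnlSlS => llllnlnlnlnlS   [S -> n]
llllnlnlnlnlS => llllnlnlnlnln   [S -> n]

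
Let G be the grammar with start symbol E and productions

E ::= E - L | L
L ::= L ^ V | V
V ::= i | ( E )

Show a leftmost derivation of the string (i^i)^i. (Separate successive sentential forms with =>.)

E => L   [E ::= L]
L => L^V   [L ::= L ^ V]
L^V => V^V   [L ::= V]
V^V => (E)^V   [V ::= ( E )]
(E)^V => (L)^V   [E ::= L]
(L)^V => (L^V)^V   [L ::= L ^ V]
(L^V)^V => (V^V)^V   [L ::= V]
(V^V)^V => (i^V)^V   [V ::= i]
(i^V)^V => (i^i)^V   [V ::= i]
(i^i)^V => (i^i)^i   [V ::= i]

E => L => L^V => V^V => (E)^V => (L)^V => (L^V)^V => (V^V)^V => (i^V)^V => (i^i)^V => (i^i)^i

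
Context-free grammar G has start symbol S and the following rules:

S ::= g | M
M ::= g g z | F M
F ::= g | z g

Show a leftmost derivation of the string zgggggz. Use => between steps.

S=>M=>FM=>zgM=>zgFM=>zggM=>zggFM=>zgggM=>zgggggz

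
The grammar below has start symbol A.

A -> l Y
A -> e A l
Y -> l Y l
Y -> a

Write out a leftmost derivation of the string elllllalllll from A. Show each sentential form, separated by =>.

A => eAl => elYl => ellYll => elllYlll => ellllYllll => elllllYlllll => elllllalllll

A => eAl   [A -> e A l]
eAl => elYl   [A -> l Y]
elYl => ellYll   [Y -> l Y l]
ellYll => elllYlll   [Y -> l Y l]
elllYlll => ellllYllll   [Y -> l Y l]
ellllYllll => elllllYlllll   [Y -> l Y l]
elllllYlllll => elllllalllll   [Y -> a]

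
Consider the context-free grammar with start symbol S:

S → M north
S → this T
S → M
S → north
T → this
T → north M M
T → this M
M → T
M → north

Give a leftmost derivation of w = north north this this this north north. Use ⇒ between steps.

S ⇒ M north ⇒ T north ⇒ north M M north ⇒ north T M north ⇒ north north M M M north ⇒ north north T M M north ⇒ north north this M M north ⇒ north north this T M north ⇒ north north this this M M north ⇒ north north this this T M north ⇒ north north this this this M north ⇒ north north this this this north north

S ⇒ M north   [S → M north]
M north ⇒ T north   [M → T]
T north ⇒ north M M north   [T → north M M]
north M M north ⇒ north T M north   [M → T]
north T M north ⇒ north north M M M north   [T → north M M]
north north M M M north ⇒ north north T M M north   [M → T]
north north T M M north ⇒ north north this M M north   [T → this]
north north this M M north ⇒ north north this T M north   [M → T]
north north this T M north ⇒ north north this this M M north   [T → this M]
north north this this M M north ⇒ north north this this T M north   [M → T]
north north this this T M north ⇒ north north this this this M north   [T → this]
north north this this this M north ⇒ north north this this this north north   [M → north]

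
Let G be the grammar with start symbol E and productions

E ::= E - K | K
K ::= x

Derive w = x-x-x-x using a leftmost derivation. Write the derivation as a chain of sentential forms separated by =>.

E => E-K => E-K-K => E-K-K-K => K-K-K-K => x-K-K-K => x-x-K-K => x-x-x-K => x-x-x-x

E => E-K   [E ::= E - K]
E-K => E-K-K   [E ::= E - K]
E-K-K => E-K-K-K   [E ::= E - K]
E-K-K-K => K-K-K-K   [E ::= K]
K-K-K-K => x-K-K-K   [K ::= x]
x-K-K-K => x-x-K-K   [K ::= x]
x-x-K-K => x-x-x-K   [K ::= x]
x-x-x-K => x-x-x-x   [K ::= x]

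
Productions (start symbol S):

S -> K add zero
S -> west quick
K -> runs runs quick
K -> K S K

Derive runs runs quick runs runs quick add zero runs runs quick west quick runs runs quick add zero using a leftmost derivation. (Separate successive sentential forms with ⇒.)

S ⇒ K add zero   [S -> K add zero]
K add zero ⇒ K S K add zero   [K -> K S K]
K S K add zero ⇒ runs runs quick S K add zero   [K -> runs runs quick]
runs runs quick S K add zero ⇒ runs runs quick K add zero K add zero   [S -> K add zero]
runs runs quick K add zero K add zero ⇒ runs runs quick runs runs quick add zero K add zero   [K -> runs runs quick]
runs runs quick runs runs quick add zero K add zero ⇒ runs runs quick runs runs quick add zero K S K add zero   [K -> K S K]
runs runs quick runs runs quick add zero K S K add zero ⇒ runs runs quick runs runs quick add zero runs runs quick S K add zero   [K -> runs runs quick]
runs runs quick runs runs quick add zero runs runs quick S K add zero ⇒ runs runs quick runs runs quick add zero runs runs quick west quick K add zero   [S -> west quick]
runs runs quick runs runs quick add zero runs runs quick west quick K add zero ⇒ runs runs quick runs runs quick add zero runs runs quick west quick runs runs quick add zero   [K -> runs runs quick]

S ⇒ K add zero ⇒ K S K add zero ⇒ runs runs quick S K add zero ⇒ runs runs quick K add zero K add zero ⇒ runs runs quick runs runs quick add zero K add zero ⇒ runs runs quick runs runs quick add zero K S K add zero ⇒ runs runs quick runs runs quick add zero runs runs quick S K add zero ⇒ runs runs quick runs runs quick add zero runs runs quick west quick K add zero ⇒ runs runs quick runs runs quick add zero runs runs quick west quick runs runs quick add zero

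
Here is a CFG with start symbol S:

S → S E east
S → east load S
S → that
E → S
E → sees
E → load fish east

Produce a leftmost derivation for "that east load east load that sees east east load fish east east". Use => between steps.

S => S E east   [S → S E east]
S E east => S E east E east   [S → S E east]
S E east E east => that E east E east   [S → that]
that E east E east => that S east E east   [E → S]
that S east E east => that east load S east E east   [S → east load S]
that east load S east E east => that east load S E east east E east   [S → S E east]
that east load S E east east E east => that east load east load S E east east E east   [S → east load S]
that east load east load S E east east E east => that east load east load that E east east E east   [S → that]
that east load east load that E east east E east => that east load east load that sees east east E east   [E → sees]
that east load east load that sees east east E east => that east load east load that sees east east load fish east east   [E → load fish east]

S => S E east => S E east E east => that E east E east => that S east E east => that east load S east E east => that east load S E east east E east => that east load east load S E east east E east => that east load east load that E east east E east => that east load east load that sees east east E east => that east load east load that sees east east load fish east east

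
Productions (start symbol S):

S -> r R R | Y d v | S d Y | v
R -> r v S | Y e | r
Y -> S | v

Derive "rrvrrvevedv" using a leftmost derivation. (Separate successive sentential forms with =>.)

S => Ydv => Sdv => rRRdv => rrvSRdv => rrvrRRRdv => rrvrrRRdv => rrvrrYeRdv => rrvrrSeRdv => rrvrrveRdv => rrvrrveYedv => rrvrrveSedv => rrvrrvevedv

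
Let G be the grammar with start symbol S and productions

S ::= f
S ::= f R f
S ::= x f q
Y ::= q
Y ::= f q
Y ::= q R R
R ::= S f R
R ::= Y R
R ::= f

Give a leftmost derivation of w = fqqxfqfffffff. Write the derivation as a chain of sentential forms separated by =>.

S => fRf => fYRf => fqRRRf => fqYRRRf => fqqRRRRRf => fqqSfRRRRRf => fqqxfqfRRRRRf => fqqxfqffRRRRf => fqqxfqfffRRRf => fqqxfqffffRRf => fqqxfqfffffRf => fqqxfqfffffff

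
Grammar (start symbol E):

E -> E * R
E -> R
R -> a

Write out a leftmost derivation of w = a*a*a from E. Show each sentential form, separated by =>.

E=>E*R=>E*R*R=>R*R*R=>a*R*R=>a*a*R=>a*a*a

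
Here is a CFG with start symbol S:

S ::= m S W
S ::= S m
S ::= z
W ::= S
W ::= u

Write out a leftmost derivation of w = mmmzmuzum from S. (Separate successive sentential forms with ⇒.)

S ⇒ Sm   [S ::= S m]
Sm ⇒ mSWm   [S ::= m S W]
mSWm ⇒ mmSWWm   [S ::= m S W]
mmSWWm ⇒ mmmSWWWm   [S ::= m S W]
mmmSWWWm ⇒ mmmSmWWWm   [S ::= S m]
mmmSmWWWm ⇒ mmmzmWWWm   [S ::= z]
mmmzmWWWm ⇒ mmmzmuWWm   [W ::= u]
mmmzmuWWm ⇒ mmmzmuSWm   [W ::= S]
mmmzmuSWm ⇒ mmmzmuzWm   [S ::= z]
mmmzmuzWm ⇒ mmmzmuzum   [W ::= u]

S ⇒ Sm ⇒ mSWm ⇒ mmSWWm ⇒ mmmSWWWm ⇒ mmmSmWWWm ⇒ mmmzmWWWm ⇒ mmmzmuWWm ⇒ mmmzmuSWm ⇒ mmmzmuzWm ⇒ mmmzmuzum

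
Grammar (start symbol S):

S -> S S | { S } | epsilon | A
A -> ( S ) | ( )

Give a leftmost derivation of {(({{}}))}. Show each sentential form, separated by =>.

S => SS => {S}S => {A}S => {(S)}S => {(A)}S => {((S))}S => {(({S}))}S => {(({{S}}))}S => {(({{}}))}S => {(({{}}))}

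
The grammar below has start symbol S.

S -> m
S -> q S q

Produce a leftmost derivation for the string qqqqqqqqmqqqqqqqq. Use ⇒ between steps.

S ⇒ qSq ⇒ qqSqq ⇒ qqqSqqq ⇒ qqqqSqqqq ⇒ qqqqqSqqqqq ⇒ qqqqqqSqqqqqq ⇒ qqqqqqqSqqqqqqq ⇒ qqqqqqqqSqqqqqqqq ⇒ qqqqqqqqmqqqqqqqq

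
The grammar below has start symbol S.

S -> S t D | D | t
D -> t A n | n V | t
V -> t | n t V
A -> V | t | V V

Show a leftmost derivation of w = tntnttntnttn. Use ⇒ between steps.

S ⇒ D ⇒ tAn ⇒ tVVn ⇒ tntVVn ⇒ tntntVVn ⇒ tntnttVn ⇒ tntnttntVn ⇒ tntnttntntVn ⇒ tntnttntnttn

S ⇒ D   [S -> D]
D ⇒ tAn   [D -> t A n]
tAn ⇒ tVVn   [A -> V V]
tVVn ⇒ tntVVn   [V -> n t V]
tntVVn ⇒ tntntVVn   [V -> n t V]
tntntVVn ⇒ tntnttVn   [V -> t]
tntnttVn ⇒ tntnttntVn   [V -> n t V]
tntnttntVn ⇒ tntnttntntVn   [V -> n t V]
tntnttntntVn ⇒ tntnttntnttn   [V -> t]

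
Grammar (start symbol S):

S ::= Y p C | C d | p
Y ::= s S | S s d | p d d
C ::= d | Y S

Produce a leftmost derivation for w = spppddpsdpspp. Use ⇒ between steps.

S ⇒ YpC   [S ::= Y p C]
YpC ⇒ SsdpC   [Y ::= S s d]
SsdpC ⇒ YpCsdpC   [S ::= Y p C]
YpCsdpC ⇒ sSpCsdpC   [Y ::= s S]
sSpCsdpC ⇒ sppCsdpC   [S ::= p]
sppCsdpC ⇒ sppYSsdpC   [C ::= Y S]
sppYSsdpC ⇒ spppddSsdpC   [Y ::= p d d]
spppddSsdpC ⇒ spppddpsdpC   [S ::= p]
spppddpsdpC ⇒ spppddpsdpYS   [C ::= Y S]
spppddpsdpYS ⇒ spppddpsdpsSS   [Y ::= s S]
spppddpsdpsSS ⇒ spppddpsdpspS   [S ::= p]
spppddpsdpspS ⇒ spppddpsdpspp   [S ::= p]

S⇒YpC⇒SsdpC⇒YpCsdpC⇒sSpCsdpC⇒sppCsdpC⇒sppYSsdpC⇒spppddSsdpC⇒spppddpsdpC⇒spppddpsdpYS⇒spppddpsdpsSS⇒spppddpsdpspS⇒spppddpsdpspp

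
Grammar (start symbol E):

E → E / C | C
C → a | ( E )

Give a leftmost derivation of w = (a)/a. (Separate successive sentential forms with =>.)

E => E/C => C/C => (E)/C => (C)/C => (a)/C => (a)/a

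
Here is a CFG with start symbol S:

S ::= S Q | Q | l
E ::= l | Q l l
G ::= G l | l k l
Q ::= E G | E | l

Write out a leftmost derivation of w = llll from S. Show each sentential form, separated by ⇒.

S ⇒ SQ   [S ::= S Q]
SQ ⇒ QQ   [S ::= Q]
QQ ⇒ EQ   [Q ::= E]
EQ ⇒ QllQ   [E ::= Q l l]
QllQ ⇒ EllQ   [Q ::= E]
EllQ ⇒ lllQ   [E ::= l]
lllQ ⇒ lllE   [Q ::= E]
lllE ⇒ llll   [E ::= l]

S ⇒ SQ ⇒ QQ ⇒ EQ ⇒ QllQ ⇒ EllQ ⇒ lllQ ⇒ lllE ⇒ llll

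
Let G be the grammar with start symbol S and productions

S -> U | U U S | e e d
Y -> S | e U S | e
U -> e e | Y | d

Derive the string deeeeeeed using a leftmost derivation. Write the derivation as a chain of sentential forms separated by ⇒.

S ⇒ UUS ⇒ dUS ⇒ dYS ⇒ deS ⇒ deUUS ⇒ deeeUS ⇒ deeeeeS ⇒ deeeeeeed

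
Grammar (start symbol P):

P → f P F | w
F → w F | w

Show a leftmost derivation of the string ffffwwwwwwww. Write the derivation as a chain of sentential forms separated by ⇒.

P ⇒ fPF   [P → f P F]
fPF ⇒ ffPFF   [P → f P F]
ffPFF ⇒ fffPFFF   [P → f P F]
fffPFFF ⇒ ffffPFFFF   [P → f P F]
ffffPFFFF ⇒ ffffwFFFF   [P → w]
ffffwFFFF ⇒ ffffwwFFF   [F → w]
ffffwwFFF ⇒ ffffwwwFFF   [F → w F]
ffffwwwFFF ⇒ ffffwwwwFFF   [F → w F]
ffffwwwwFFF ⇒ ffffwwwwwFFF   [F → w F]
ffffwwwwwFFF ⇒ ffffwwwwwwFF   [F → w]
ffffwwwwwwFF ⇒ ffffwwwwwwwF   [F → w]
ffffwwwwwwwF ⇒ ffffwwwwwwww   [F → w]

P⇒fPF⇒ffPFF⇒fffPFFF⇒ffffPFFFF⇒ffffwFFFF⇒ffffwwFFF⇒ffffwwwFFF⇒ffffwwwwFFF⇒ffffwwwwwFFF⇒ffffwwwwwwFF⇒ffffwwwwwwwF⇒ffffwwwwwwww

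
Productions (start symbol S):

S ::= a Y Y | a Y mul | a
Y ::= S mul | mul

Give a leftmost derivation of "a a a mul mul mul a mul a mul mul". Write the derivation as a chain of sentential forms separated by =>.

S => a Y Y => a S mul Y => a a Y mul mul Y => a a S mul mul mul Y => a a a mul mul mul Y => a a a mul mul mul S mul => a a a mul mul mul a Y Y mul => a a a mul mul mul a mul Y mul => a a a mul mul mul a mul S mul mul => a a a mul mul mul a mul a mul mul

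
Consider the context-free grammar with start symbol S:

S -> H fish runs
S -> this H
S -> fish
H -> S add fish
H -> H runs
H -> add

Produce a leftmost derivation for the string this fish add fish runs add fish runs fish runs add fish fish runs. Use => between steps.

S => H fish runs => S add fish fish runs => H fish runs add fish fish runs => H runs fish runs add fish fish runs => S add fish runs fish runs add fish fish runs => this H add fish runs fish runs add fish fish runs => this H runs add fish runs fish runs add fish fish runs => this S add fish runs add fish runs fish runs add fish fish runs => this fish add fish runs add fish runs fish runs add fish fish runs

S => H fish runs   [S -> H fish runs]
H fish runs => S add fish fish runs   [H -> S add fish]
S add fish fish runs => H fish runs add fish fish runs   [S -> H fish runs]
H fish runs add fish fish runs => H runs fish runs add fish fish runs   [H -> H runs]
H runs fish runs add fish fish runs => S add fish runs fish runs add fish fish runs   [H -> S add fish]
S add fish runs fish runs add fish fish runs => this H add fish runs fish runs add fish fish runs   [S -> this H]
this H add fish runs fish runs add fish fish runs => this H runs add fish runs fish runs add fish fish runs   [H -> H runs]
this H runs add fish runs fish runs add fish fish runs => this S add fish runs add fish runs fish runs add fish fish runs   [H -> S add fish]
this S add fish runs add fish runs fish runs add fish fish runs => this fish add fish runs add fish runs fish runs add fish fish runs   [S -> fish]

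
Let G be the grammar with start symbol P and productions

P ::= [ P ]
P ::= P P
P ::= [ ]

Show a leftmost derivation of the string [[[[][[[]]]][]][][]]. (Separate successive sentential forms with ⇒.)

P ⇒ [P]   [P ::= [ P ]]
[P] ⇒ [PP]   [P ::= P P]
[PP] ⇒ [PPP]   [P ::= P P]
[PPP] ⇒ [[P]PP]   [P ::= [ P ]]
[[P]PP] ⇒ [[PP]PP]   [P ::= P P]
[[PP]PP] ⇒ [[[P]P]PP]   [P ::= [ P ]]
[[[P]P]PP] ⇒ [[[PP]P]PP]   [P ::= P P]
[[[PP]P]PP] ⇒ [[[[]P]P]PP]   [P ::= [ ]]
[[[[]P]P]PP] ⇒ [[[[][P]]P]PP]   [P ::= [ P ]]
[[[[][P]]P]PP] ⇒ [[[[][[P]]]P]PP]   [P ::= [ P ]]
[[[[][[P]]]P]PP] ⇒ [[[[][[[]]]]P]PP]   [P ::= [ ]]
[[[[][[[]]]]P]PP] ⇒ [[[[][[[]]]][]]PP]   [P ::= [ ]]
[[[[][[[]]]][]]PP] ⇒ [[[[][[[]]]][]][]P]   [P ::= [ ]]
[[[[][[[]]]][]][]P] ⇒ [[[[][[[]]]][]][][]]   [P ::= [ ]]

P ⇒ [P] ⇒ [PP] ⇒ [PPP] ⇒ [[P]PP] ⇒ [[PP]PP] ⇒ [[[P]P]PP] ⇒ [[[PP]P]PP] ⇒ [[[[]P]P]PP] ⇒ [[[[][P]]P]PP] ⇒ [[[[][[P]]]P]PP] ⇒ [[[[][[[]]]]P]PP] ⇒ [[[[][[[]]]][]]PP] ⇒ [[[[][[[]]]][]][]P] ⇒ [[[[][[[]]]][]][][]]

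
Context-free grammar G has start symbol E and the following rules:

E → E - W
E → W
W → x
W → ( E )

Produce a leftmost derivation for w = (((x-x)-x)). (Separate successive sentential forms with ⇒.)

E ⇒ W ⇒ (E) ⇒ (W) ⇒ ((E)) ⇒ ((E-W)) ⇒ ((W-W)) ⇒ (((E)-W)) ⇒ (((E-W)-W)) ⇒ (((W-W)-W)) ⇒ (((x-W)-W)) ⇒ (((x-x)-W)) ⇒ (((x-x)-x))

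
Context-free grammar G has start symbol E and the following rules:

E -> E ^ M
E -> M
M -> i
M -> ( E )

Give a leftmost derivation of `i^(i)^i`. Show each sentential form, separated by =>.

E=>E^M=>E^M^M=>M^M^M=>i^M^M=>i^(E)^M=>i^(M)^M=>i^(i)^M=>i^(i)^i

E => E^M   [E -> E ^ M]
E^M => E^M^M   [E -> E ^ M]
E^M^M => M^M^M   [E -> M]
M^M^M => i^M^M   [M -> i]
i^M^M => i^(E)^M   [M -> ( E )]
i^(E)^M => i^(M)^M   [E -> M]
i^(M)^M => i^(i)^M   [M -> i]
i^(i)^M => i^(i)^i   [M -> i]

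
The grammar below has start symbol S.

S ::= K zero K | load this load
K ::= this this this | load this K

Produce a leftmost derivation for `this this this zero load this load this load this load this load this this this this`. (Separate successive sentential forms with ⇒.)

S ⇒ K zero K ⇒ this this this zero K ⇒ this this this zero load this K ⇒ this this this zero load this load this K ⇒ this this this zero load this load this load this K ⇒ this this this zero load this load this load this load this K ⇒ this this this zero load this load this load this load this load this K ⇒ this this this zero load this load this load this load this load this this this this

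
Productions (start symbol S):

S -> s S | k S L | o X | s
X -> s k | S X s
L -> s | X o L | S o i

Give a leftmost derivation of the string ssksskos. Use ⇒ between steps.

S ⇒ sS   [S -> s S]
sS ⇒ ssS   [S -> s S]
ssS ⇒ sskSL   [S -> k S L]
sskSL ⇒ ssksL   [S -> s]
ssksL ⇒ ssksXoL   [L -> X o L]
ssksXoL ⇒ ssksskoL   [X -> s k]
ssksskoL ⇒ ssksskos   [L -> s]

S ⇒ sS ⇒ ssS ⇒ sskSL ⇒ ssksL ⇒ ssksXoL ⇒ ssksskoL ⇒ ssksskos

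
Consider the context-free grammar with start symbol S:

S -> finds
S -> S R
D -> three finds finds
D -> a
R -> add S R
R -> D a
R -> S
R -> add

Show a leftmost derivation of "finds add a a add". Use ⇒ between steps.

S ⇒ S R ⇒ S R R ⇒ S R R R ⇒ finds R R R ⇒ finds add R R ⇒ finds add D a R ⇒ finds add a a R ⇒ finds add a a add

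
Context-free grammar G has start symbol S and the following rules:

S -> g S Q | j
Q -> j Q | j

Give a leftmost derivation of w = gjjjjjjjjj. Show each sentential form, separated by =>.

S => gSQ   [S -> g S Q]
gSQ => gjQ   [S -> j]
gjQ => gjjQ   [Q -> j Q]
gjjQ => gjjjQ   [Q -> j Q]
gjjjQ => gjjjjQ   [Q -> j Q]
gjjjjQ => gjjjjjQ   [Q -> j Q]
gjjjjjQ => gjjjjjjQ   [Q -> j Q]
gjjjjjjQ => gjjjjjjjQ   [Q -> j Q]
gjjjjjjjQ => gjjjjjjjjQ   [Q -> j Q]
gjjjjjjjjQ => gjjjjjjjjj   [Q -> j]

S=>gSQ=>gjQ=>gjjQ=>gjjjQ=>gjjjjQ=>gjjjjjQ=>gjjjjjjQ=>gjjjjjjjQ=>gjjjjjjjjQ=>gjjjjjjjjj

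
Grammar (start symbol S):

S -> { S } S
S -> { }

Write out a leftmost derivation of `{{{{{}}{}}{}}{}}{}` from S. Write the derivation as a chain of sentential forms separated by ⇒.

S ⇒ {S}S   [S -> { S } S]
{S}S ⇒ {{S}S}S   [S -> { S } S]
{{S}S}S ⇒ {{{S}S}S}S   [S -> { S } S]
{{{S}S}S}S ⇒ {{{{S}S}S}S}S   [S -> { S } S]
{{{{S}S}S}S}S ⇒ {{{{{}}S}S}S}S   [S -> { }]
{{{{{}}S}S}S}S ⇒ {{{{{}}{}}S}S}S   [S -> { }]
{{{{{}}{}}S}S}S ⇒ {{{{{}}{}}{}}S}S   [S -> { }]
{{{{{}}{}}{}}S}S ⇒ {{{{{}}{}}{}}{}}S   [S -> { }]
{{{{{}}{}}{}}{}}S ⇒ {{{{{}}{}}{}}{}}{}   [S -> { }]

S⇒{S}S⇒{{S}S}S⇒{{{S}S}S}S⇒{{{{S}S}S}S}S⇒{{{{{}}S}S}S}S⇒{{{{{}}{}}S}S}S⇒{{{{{}}{}}{}}S}S⇒{{{{{}}{}}{}}{}}S⇒{{{{{}}{}}{}}{}}{}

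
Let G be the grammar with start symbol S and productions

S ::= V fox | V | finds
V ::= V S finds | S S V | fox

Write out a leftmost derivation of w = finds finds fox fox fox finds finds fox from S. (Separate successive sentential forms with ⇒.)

S ⇒ V fox   [S ::= V fox]
V fox ⇒ V S finds fox   [V ::= V S finds]
V S finds fox ⇒ S S V S finds fox   [V ::= S S V]
S S V S finds fox ⇒ finds S V S finds fox   [S ::= finds]
finds S V S finds fox ⇒ finds finds V S finds fox   [S ::= finds]
finds finds V S finds fox ⇒ finds finds S S V S finds fox   [V ::= S S V]
finds finds S S V S finds fox ⇒ finds finds V S V S finds fox   [S ::= V]
finds finds V S V S finds fox ⇒ finds finds fox S V S finds fox   [V ::= fox]
finds finds fox S V S finds fox ⇒ finds finds fox V V S finds fox   [S ::= V]
finds finds fox V V S finds fox ⇒ finds finds fox fox V S finds fox   [V ::= fox]
finds finds fox fox V S finds fox ⇒ finds finds fox fox fox S finds fox   [V ::= fox]
finds finds fox fox fox S finds fox ⇒ finds finds fox fox fox finds finds fox   [S ::= finds]

S ⇒ V fox ⇒ V S finds fox ⇒ S S V S finds fox ⇒ finds S V S finds fox ⇒ finds finds V S finds fox ⇒ finds finds S S V S finds fox ⇒ finds finds V S V S finds fox ⇒ finds finds fox S V S finds fox ⇒ finds finds fox V V S finds fox ⇒ finds finds fox fox V S finds fox ⇒ finds finds fox fox fox S finds fox ⇒ finds finds fox fox fox finds finds fox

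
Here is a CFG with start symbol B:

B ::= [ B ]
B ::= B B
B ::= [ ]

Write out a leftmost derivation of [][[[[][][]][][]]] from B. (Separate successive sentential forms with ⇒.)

B ⇒ BB ⇒ []B ⇒ [][B] ⇒ [][[B]] ⇒ [][[BB]] ⇒ [][[BBB]] ⇒ [][[[B]BB]] ⇒ [][[[BB]BB]] ⇒ [][[[BBB]BB]] ⇒ [][[[[]BB]BB]] ⇒ [][[[[][]B]BB]] ⇒ [][[[[][][]]BB]] ⇒ [][[[[][][]][]B]] ⇒ [][[[[][][]][][]]]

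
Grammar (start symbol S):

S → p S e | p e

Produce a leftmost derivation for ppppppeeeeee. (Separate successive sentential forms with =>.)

S => pSe   [S → p S e]
pSe => ppSee   [S → p S e]
ppSee => pppSeee   [S → p S e]
pppSeee => ppppSeeee   [S → p S e]
ppppSeeee => pppppSeeeee   [S → p S e]
pppppSeeeee => ppppppeeeeee   [S → p e]

S => pSe => ppSee => pppSeee => ppppSeeee => pppppSeeeee => ppppppeeeeee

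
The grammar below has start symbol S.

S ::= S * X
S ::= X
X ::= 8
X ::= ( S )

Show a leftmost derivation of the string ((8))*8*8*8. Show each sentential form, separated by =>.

S => S*X   [S ::= S * X]
S*X => S*X*X   [S ::= S * X]
S*X*X => S*X*X*X   [S ::= S * X]
S*X*X*X => X*X*X*X   [S ::= X]
X*X*X*X => (S)*X*X*X   [X ::= ( S )]
(S)*X*X*X => (X)*X*X*X   [S ::= X]
(X)*X*X*X => ((S))*X*X*X   [X ::= ( S )]
((S))*X*X*X => ((X))*X*X*X   [S ::= X]
((X))*X*X*X => ((8))*X*X*X   [X ::= 8]
((8))*X*X*X => ((8))*8*X*X   [X ::= 8]
((8))*8*X*X => ((8))*8*8*X   [X ::= 8]
((8))*8*8*X => ((8))*8*8*8   [X ::= 8]

S => S*X => S*X*X => S*X*X*X => X*X*X*X => (S)*X*X*X => (X)*X*X*X => ((S))*X*X*X => ((X))*X*X*X => ((8))*X*X*X => ((8))*8*X*X => ((8))*8*8*X => ((8))*8*8*8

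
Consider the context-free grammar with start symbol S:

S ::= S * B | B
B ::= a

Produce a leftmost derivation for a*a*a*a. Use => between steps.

S => S*B => S*B*B => S*B*B*B => B*B*B*B => a*B*B*B => a*a*B*B => a*a*a*B => a*a*a*a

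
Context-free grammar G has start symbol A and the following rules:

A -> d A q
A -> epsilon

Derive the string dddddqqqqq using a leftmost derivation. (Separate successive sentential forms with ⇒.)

A ⇒ dAq   [A -> d A q]
dAq ⇒ ddAqq   [A -> d A q]
ddAqq ⇒ dddAqqq   [A -> d A q]
dddAqqq ⇒ ddddAqqqq   [A -> d A q]
ddddAqqqq ⇒ dddddAqqqqq   [A -> d A q]
dddddAqqqqq ⇒ dddddqqqqq   [A -> epsilon]

A ⇒ dAq ⇒ ddAqq ⇒ dddAqqq ⇒ ddddAqqqq ⇒ dddddAqqqqq ⇒ dddddqqqqq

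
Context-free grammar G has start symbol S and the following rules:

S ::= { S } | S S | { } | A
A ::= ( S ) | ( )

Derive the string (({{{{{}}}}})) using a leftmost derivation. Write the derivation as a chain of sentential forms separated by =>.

S => A   [S ::= A]
A => (S)   [A ::= ( S )]
(S) => (A)   [S ::= A]
(A) => ((S))   [A ::= ( S )]
((S)) => (({S}))   [S ::= { S }]
(({S})) => (({{S}}))   [S ::= { S }]
(({{S}})) => (({{{S}}}))   [S ::= { S }]
(({{{S}}})) => (({{{{S}}}}))   [S ::= { S }]
(({{{{S}}}})) => (({{{{{}}}}}))   [S ::= { }]

S => A => (S) => (A) => ((S)) => (({S})) => (({{S}})) => (({{{S}}})) => (({{{{S}}}})) => (({{{{{}}}}}))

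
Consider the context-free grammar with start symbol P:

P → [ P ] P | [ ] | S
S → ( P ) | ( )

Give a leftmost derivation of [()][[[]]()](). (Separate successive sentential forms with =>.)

P => [P]P   [P → [ P ] P]
[P]P => [S]P   [P → S]
[S]P => [()]P   [S → ( )]
[()]P => [()][P]P   [P → [ P ] P]
[()][P]P => [()][[P]P]P   [P → [ P ] P]
[()][[P]P]P => [()][[[]]P]P   [P → [ ]]
[()][[[]]P]P => [()][[[]]S]P   [P → S]
[()][[[]]S]P => [()][[[]]()]P   [S → ( )]
[()][[[]]()]P => [()][[[]]()]S   [P → S]
[()][[[]]()]S => [()][[[]]()]()   [S → ( )]

P=>[P]P=>[S]P=>[()]P=>[()][P]P=>[()][[P]P]P=>[()][[[]]P]P=>[()][[[]]S]P=>[()][[[]]()]P=>[()][[[]]()]S=>[()][[[]]()]()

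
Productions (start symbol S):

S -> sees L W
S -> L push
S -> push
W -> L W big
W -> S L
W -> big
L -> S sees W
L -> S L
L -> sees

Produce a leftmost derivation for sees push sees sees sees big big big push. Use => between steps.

S => L push => S sees W push => L push sees W push => sees push sees W push => sees push sees L W big push => sees push sees sees W big push => sees push sees sees L W big big push => sees push sees sees sees W big big push => sees push sees sees sees big big big push

S => L push   [S -> L push]
L push => S sees W push   [L -> S sees W]
S sees W push => L push sees W push   [S -> L push]
L push sees W push => sees push sees W push   [L -> sees]
sees push sees W push => sees push sees L W big push   [W -> L W big]
sees push sees L W big push => sees push sees sees W big push   [L -> sees]
sees push sees sees W big push => sees push sees sees L W big big push   [W -> L W big]
sees push sees sees L W big big push => sees push sees sees sees W big big push   [L -> sees]
sees push sees sees sees W big big push => sees push sees sees sees big big big push   [W -> big]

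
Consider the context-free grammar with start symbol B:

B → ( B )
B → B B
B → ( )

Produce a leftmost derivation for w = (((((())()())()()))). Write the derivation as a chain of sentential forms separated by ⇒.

B⇒(B)⇒((B))⇒(((B)))⇒(((BB)))⇒(((BBB)))⇒((((B)BB)))⇒((((BB)BB)))⇒((((BBB)BB)))⇒(((((B)BB)BB)))⇒(((((())BB)BB)))⇒(((((())()B)BB)))⇒(((((())()())BB)))⇒(((((())()())()B)))⇒(((((())()())()())))

B ⇒ (B)   [B → ( B )]
(B) ⇒ ((B))   [B → ( B )]
((B)) ⇒ (((B)))   [B → ( B )]
(((B))) ⇒ (((BB)))   [B → B B]
(((BB))) ⇒ (((BBB)))   [B → B B]
(((BBB))) ⇒ ((((B)BB)))   [B → ( B )]
((((B)BB))) ⇒ ((((BB)BB)))   [B → B B]
((((BB)BB))) ⇒ ((((BBB)BB)))   [B → B B]
((((BBB)BB))) ⇒ (((((B)BB)BB)))   [B → ( B )]
(((((B)BB)BB))) ⇒ (((((())BB)BB)))   [B → ( )]
(((((())BB)BB))) ⇒ (((((())()B)BB)))   [B → ( )]
(((((())()B)BB))) ⇒ (((((())()())BB)))   [B → ( )]
(((((())()())BB))) ⇒ (((((())()())()B)))   [B → ( )]
(((((())()())()B))) ⇒ (((((())()())()())))   [B → ( )]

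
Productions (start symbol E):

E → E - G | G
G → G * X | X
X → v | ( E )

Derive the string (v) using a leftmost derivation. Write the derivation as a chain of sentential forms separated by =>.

E => G => X => (E) => (G) => (X) => (v)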